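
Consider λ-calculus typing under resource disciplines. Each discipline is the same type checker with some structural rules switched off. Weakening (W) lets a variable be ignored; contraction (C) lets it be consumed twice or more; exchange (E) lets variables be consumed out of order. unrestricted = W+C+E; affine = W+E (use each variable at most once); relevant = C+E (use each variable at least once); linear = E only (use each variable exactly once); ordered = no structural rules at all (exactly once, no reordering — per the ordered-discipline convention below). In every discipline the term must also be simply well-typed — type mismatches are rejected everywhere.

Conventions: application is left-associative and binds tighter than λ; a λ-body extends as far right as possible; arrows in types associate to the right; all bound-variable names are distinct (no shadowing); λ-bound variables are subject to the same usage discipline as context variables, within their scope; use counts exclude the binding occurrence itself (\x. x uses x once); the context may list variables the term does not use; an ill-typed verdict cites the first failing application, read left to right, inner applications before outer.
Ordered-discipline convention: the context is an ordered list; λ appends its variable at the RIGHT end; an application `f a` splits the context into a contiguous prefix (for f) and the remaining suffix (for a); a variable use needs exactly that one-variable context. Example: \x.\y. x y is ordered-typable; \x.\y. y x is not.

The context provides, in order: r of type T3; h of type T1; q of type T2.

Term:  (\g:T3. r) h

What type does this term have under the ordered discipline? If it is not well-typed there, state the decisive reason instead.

not well-typed under ordered — not simply typable
variable uses: r: 1×, h: 1×, q: 0×, g [bound]: 0×
use order (left to right): r, h
typing: ill-typed: argument of type T1 where T3 is required
across the five disciplines: ordered ✗, linear ✗, affine ✗, relevant ✗, unrestricted ✗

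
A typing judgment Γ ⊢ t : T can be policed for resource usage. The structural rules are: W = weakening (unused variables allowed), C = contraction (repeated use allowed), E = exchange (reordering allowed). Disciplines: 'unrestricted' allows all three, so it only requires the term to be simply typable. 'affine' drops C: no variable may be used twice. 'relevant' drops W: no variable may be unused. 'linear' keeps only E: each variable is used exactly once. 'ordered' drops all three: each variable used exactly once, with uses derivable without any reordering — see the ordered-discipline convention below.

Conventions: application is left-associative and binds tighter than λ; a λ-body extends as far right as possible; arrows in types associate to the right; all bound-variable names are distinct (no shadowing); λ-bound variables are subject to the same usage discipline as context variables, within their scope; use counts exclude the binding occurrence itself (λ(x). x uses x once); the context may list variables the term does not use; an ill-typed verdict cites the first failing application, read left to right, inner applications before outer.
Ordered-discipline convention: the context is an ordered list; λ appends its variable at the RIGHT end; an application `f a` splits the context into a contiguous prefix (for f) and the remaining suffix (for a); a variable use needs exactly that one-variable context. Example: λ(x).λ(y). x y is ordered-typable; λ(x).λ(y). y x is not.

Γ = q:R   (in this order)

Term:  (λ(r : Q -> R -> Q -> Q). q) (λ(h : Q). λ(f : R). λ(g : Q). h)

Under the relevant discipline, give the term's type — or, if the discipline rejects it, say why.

not well-typed under relevant — unused: r, f, g — weakening required
usage: q=1; r (bound)=0; h (bound)=1; f (bound)=0; g (bound)=0
left-to-right use order: q, h
typing: well-typed at R
summary: ordered ✗, linear ✗, affine ✓, relevant ✗, unrestricted ✓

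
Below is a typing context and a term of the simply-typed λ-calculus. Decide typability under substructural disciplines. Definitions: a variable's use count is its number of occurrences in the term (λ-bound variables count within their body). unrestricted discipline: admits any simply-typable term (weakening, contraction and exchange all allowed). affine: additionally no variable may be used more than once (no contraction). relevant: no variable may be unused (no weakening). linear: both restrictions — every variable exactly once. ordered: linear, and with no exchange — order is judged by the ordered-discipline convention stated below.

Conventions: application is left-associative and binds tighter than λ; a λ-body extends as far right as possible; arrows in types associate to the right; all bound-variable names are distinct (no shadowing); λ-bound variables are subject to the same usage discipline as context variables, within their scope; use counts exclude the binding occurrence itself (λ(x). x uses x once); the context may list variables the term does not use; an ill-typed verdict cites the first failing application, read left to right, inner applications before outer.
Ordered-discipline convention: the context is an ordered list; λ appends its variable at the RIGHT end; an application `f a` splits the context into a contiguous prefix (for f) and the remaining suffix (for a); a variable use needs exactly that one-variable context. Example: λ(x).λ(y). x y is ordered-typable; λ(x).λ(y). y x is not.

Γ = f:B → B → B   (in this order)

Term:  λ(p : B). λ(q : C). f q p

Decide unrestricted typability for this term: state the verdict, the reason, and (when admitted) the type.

no — not simply typable
counts: f=1, p (λ-bound)=1, q (λ-bound)=1
left-to-right use order: f, q, p
typing: ill-typed: an application expects B but receives C
summary: ordered ✗ | linear ✗ | affine ✗ | relevant ✗ | unrestricted ✗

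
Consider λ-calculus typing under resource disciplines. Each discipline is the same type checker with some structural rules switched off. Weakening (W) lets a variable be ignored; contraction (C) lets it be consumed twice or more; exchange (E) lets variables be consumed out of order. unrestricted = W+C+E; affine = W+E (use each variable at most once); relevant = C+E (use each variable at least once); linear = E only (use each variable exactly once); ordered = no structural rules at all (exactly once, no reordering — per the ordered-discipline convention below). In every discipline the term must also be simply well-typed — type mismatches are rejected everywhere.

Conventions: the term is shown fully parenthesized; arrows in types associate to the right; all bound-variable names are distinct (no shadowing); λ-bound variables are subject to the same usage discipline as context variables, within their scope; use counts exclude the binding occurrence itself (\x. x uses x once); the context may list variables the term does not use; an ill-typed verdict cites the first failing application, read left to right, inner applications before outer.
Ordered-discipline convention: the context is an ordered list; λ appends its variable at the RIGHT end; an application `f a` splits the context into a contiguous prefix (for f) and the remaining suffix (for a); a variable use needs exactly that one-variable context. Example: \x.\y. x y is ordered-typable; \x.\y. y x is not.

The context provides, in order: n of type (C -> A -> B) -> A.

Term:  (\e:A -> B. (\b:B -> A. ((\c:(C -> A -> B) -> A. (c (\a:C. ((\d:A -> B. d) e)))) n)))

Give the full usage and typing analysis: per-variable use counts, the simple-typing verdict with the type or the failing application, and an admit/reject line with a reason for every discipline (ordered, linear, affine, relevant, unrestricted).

variable uses: n: 1; e (λ-bound): 1; b (λ-bound): 0; c (λ-bound): 1; a (λ-bound): 0; d (λ-bound): 1
use order (left to right): c, d, e, n
typing: well-typed at (A -> B) -> (B -> A) -> A
ordered: ✗ — unused: b, a — weakening required
linear: ✗ — unused: b, a — weakening required
affine: ✓ — none of n, e, b, c, a, d used more than once
relevant: ✗ — unused: b, a — weakening required
unrestricted: ✓ — well-typed at (A -> B) -> (B -> A) -> A; no restrictions here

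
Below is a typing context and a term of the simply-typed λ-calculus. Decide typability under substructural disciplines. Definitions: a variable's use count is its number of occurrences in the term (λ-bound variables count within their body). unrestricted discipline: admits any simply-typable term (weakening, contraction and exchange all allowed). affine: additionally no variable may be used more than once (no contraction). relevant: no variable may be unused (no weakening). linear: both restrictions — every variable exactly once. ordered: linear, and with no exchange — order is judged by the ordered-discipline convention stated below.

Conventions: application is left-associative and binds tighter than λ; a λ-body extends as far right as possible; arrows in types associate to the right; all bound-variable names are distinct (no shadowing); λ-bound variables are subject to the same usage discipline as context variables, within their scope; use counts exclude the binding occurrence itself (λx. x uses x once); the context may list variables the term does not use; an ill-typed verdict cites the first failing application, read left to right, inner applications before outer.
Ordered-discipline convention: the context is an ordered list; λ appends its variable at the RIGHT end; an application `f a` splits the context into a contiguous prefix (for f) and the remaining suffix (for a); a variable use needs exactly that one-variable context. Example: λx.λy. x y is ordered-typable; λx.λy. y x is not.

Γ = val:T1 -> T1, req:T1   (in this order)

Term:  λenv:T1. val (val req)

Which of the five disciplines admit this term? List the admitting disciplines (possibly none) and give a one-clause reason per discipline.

accepted by: unrestricted
variable uses: val: 2×, req: 1×, env [bound]: 0×
order of uses: val, val, req
typing: ✓ — T1 -> T1
ordered ✗ (repeated use of val ×2; env never used (weakening))
linear ✗ (repeated use of val ×2; env never used (weakening))
affine ✗ (repeated use of val ×2)
relevant ✗ (env never used (weakening))
unrestricted ✓ (typability at T1 -> T1 is all that's needed)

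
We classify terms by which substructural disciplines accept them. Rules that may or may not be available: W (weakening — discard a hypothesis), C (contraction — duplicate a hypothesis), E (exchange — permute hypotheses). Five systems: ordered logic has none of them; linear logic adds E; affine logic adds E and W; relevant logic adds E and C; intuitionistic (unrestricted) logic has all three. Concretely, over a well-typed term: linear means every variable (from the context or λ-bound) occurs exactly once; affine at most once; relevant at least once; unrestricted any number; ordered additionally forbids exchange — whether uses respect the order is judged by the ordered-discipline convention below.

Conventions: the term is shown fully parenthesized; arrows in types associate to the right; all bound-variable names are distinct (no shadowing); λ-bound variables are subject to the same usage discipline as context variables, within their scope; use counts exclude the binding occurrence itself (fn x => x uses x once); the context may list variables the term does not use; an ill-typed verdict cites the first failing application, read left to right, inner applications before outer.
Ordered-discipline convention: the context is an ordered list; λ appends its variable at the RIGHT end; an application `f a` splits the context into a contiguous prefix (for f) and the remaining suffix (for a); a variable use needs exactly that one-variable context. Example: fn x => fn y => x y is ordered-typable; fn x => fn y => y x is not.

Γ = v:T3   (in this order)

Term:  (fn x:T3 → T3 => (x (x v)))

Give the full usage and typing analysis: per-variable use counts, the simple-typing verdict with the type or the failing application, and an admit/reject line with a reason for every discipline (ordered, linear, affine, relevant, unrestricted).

use counts: v: 1×, x [bound]: 2×
uses in reading order: x, x, v
typing: ✓ — (T3 → T3) → T3
ordered: ✗, uses contraction: x ×2
linear: ✗, uses contraction: x ×2
affine: ✗, uses contraction: x ×2
relevant: ✓, none of v, x goes unused
unrestricted: ✓, type-checks ((T3 → T3) → T3) and nothing is barred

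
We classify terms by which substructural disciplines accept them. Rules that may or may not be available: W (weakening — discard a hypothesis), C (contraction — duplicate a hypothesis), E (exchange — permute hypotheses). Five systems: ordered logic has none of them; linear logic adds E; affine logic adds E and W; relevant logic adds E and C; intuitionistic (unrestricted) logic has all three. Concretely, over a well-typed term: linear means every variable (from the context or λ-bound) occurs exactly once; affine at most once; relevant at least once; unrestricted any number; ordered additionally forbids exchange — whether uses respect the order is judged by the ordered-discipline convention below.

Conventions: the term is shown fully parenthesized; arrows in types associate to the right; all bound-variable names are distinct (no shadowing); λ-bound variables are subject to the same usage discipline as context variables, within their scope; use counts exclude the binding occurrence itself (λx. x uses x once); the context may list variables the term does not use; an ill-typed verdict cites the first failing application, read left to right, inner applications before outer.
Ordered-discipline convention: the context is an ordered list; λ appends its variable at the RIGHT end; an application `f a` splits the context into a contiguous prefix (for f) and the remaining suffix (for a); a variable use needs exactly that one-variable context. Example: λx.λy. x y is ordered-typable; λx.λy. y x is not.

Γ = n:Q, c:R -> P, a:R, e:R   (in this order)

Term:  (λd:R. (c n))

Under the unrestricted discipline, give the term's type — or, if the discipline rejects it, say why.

not well-typed under unrestricted — not simply typable
usage: n ×1; c ×1; a ×0; e ×0; d [bound] ×0
use order (left to right): c, n
typing: ill-typed: an application expects R but receives Q
summary: ordered ✗ | linear ✗ | affine ✗ | relevant ✗ | unrestricted ✗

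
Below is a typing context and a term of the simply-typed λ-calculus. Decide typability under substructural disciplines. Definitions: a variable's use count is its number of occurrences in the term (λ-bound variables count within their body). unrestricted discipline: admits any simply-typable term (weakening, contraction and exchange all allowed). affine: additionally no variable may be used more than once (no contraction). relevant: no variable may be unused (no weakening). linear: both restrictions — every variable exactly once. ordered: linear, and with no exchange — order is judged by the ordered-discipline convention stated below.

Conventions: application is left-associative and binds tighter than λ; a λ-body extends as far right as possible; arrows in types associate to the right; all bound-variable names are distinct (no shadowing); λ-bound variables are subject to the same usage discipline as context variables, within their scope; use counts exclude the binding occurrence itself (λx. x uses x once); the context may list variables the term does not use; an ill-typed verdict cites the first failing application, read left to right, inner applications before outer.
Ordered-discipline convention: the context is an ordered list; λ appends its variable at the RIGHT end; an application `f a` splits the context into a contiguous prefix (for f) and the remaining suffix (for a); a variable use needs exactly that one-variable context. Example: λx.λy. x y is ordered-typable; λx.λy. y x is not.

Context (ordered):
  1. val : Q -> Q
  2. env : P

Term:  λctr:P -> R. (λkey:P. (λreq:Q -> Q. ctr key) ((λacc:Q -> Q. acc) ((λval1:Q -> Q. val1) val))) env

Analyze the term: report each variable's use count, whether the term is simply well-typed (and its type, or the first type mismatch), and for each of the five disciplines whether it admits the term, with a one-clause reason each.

usage: val ×1, env ×1, ctr (bound) ×1, key (bound) ×1, req (bound) ×0, acc (bound) ×1, val1 (bound) ×1
left-to-right use order: ctr, key, acc, val1, val, env
typing: well-typed at (P -> R) -> R
ordered ✗ (req left unused)
linear ✗ (req left unused)
affine ✓ (val, env, ctr, key, req, acc, val1: no repeats, contraction unneeded)
relevant ✗ (req left unused)
unrestricted ✓ (type-checks ((P -> R) -> R) and nothing is barred)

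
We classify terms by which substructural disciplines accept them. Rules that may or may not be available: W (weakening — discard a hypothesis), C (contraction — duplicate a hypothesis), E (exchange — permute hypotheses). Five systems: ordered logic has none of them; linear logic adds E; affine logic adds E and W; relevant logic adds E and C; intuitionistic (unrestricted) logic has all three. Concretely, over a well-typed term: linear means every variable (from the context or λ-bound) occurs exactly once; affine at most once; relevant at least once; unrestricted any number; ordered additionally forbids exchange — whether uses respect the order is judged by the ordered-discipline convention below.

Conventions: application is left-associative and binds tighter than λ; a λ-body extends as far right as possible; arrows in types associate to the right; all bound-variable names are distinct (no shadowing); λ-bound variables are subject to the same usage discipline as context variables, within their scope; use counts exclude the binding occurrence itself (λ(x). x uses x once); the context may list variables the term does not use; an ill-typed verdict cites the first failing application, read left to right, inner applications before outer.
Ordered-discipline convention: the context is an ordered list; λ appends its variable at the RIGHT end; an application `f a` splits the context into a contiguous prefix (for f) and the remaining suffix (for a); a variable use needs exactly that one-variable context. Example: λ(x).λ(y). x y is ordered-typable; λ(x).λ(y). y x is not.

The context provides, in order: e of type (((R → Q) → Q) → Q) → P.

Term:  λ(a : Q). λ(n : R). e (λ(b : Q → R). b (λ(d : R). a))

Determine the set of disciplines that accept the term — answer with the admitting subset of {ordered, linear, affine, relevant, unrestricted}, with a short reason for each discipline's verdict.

admitted by: none
variable uses: e=1, a (bound)=1, n (bound)=0, b (bound)=1, d (bound)=0
order of uses: e, b, a
typing: ill-typed: a function awaiting Q gets R → Q
ordered: ✗, the type mismatch rejects it
linear: ✗, not simply typable
affine: ✗, fails simple typing
relevant: ✗, a type mismatch blocks all five
unrestricted: ✗, the type mismatch rejects it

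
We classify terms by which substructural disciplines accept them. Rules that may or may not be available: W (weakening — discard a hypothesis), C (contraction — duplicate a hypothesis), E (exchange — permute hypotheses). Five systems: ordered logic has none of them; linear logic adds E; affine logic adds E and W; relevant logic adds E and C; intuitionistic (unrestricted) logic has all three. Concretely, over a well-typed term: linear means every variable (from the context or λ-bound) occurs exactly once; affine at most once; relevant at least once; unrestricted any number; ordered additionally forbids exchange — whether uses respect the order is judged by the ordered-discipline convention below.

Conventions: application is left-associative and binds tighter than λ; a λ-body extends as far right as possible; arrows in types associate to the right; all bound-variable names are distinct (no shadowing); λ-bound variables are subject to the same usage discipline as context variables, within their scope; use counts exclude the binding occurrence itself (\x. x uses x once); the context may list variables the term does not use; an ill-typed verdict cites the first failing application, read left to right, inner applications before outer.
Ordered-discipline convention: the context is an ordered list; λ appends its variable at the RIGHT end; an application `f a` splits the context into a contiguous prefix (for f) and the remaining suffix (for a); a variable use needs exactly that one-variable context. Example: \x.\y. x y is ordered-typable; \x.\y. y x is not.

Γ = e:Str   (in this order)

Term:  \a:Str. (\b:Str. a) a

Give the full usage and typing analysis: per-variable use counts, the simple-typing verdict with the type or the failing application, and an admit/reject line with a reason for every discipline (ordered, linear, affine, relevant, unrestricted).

use counts: e=0, a (bound)=2, b (bound)=0
use order (left to right): a, a
typing: well-typed — term : Str -> Str
ordered: ✗, repeated use of a ×2; e, b left unused
linear: ✗, repeated use of a ×2; e, b left unused
affine: ✗, repeated use of a ×2
relevant: ✗, e, b left unused
unrestricted: ✓, well-typed at Str -> Str; no restrictions here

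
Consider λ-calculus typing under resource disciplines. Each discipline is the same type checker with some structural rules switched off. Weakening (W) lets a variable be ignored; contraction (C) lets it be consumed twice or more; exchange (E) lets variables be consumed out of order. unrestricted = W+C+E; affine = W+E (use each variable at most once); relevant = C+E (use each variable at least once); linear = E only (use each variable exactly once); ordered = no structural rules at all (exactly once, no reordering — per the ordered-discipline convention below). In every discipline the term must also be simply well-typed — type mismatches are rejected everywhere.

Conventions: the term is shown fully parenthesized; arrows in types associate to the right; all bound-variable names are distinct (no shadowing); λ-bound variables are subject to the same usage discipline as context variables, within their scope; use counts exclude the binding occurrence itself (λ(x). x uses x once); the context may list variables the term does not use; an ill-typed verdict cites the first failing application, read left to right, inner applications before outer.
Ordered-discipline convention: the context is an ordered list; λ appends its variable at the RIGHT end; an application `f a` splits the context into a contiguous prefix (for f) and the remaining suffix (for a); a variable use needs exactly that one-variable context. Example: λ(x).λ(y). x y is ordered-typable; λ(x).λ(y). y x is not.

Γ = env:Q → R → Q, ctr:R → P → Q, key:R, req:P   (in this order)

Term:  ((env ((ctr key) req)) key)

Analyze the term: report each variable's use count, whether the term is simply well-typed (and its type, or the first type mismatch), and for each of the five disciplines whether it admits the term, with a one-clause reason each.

variable uses: env ×1; ctr ×1; key ×2; req ×1
order of uses: env, ctr, key, req, key
typing: the term checks, with type Q
ordered: ✗, key ×2 used more than once (contraction)
linear: ✗, key ×2 used more than once (contraction)
affine: ✗, key ×2 used more than once (contraction)
relevant: ✓, none of env, ctr, key, req goes unused
unrestricted: ✓, type-checks (Q) and nothing is barred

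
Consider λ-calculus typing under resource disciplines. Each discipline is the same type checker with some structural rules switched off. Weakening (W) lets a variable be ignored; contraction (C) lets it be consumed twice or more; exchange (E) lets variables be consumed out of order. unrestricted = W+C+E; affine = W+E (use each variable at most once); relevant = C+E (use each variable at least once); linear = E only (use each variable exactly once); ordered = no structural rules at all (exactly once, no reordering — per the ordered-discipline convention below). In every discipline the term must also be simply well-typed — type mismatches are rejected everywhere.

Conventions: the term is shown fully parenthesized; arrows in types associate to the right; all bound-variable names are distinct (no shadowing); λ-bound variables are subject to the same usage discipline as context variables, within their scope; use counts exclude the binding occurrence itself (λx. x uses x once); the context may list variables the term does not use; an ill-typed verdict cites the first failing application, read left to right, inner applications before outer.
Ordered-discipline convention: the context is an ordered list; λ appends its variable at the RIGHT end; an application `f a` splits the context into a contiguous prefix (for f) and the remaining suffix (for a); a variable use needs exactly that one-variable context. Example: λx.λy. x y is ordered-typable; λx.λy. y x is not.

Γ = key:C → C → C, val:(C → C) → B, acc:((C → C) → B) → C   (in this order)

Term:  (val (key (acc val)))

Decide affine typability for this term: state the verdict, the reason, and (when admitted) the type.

no — val ×2 used more than once (contraction)
variable uses: key: 1×; val: 2×; acc: 1×
use order (left to right): val, key, acc, val
typing: the term checks, with type B
across the five disciplines: ordered ✗; linear ✗; affine ✗; relevant ✓; unrestricted ✓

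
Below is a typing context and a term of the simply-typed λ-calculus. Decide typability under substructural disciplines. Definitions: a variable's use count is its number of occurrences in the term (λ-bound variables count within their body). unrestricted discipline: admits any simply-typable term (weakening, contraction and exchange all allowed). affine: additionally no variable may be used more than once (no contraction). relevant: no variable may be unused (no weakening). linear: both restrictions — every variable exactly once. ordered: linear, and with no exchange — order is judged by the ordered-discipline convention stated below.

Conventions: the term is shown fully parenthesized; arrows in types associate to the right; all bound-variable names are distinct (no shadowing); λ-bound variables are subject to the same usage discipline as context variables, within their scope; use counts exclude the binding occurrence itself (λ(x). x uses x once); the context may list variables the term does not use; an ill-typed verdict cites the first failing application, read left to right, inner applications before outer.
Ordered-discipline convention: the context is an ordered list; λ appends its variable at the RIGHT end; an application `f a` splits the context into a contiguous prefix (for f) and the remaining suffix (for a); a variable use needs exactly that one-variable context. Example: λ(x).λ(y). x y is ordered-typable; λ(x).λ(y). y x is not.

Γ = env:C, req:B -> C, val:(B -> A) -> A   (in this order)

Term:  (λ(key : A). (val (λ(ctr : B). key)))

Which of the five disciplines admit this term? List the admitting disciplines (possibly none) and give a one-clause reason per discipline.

admitted by: affine, unrestricted
usage: env ×0; req ×0; val ×1; key (λ-bound) ×1; ctr (λ-bound) ×0
use order (left to right): val, key
typing: well-typed at A -> A
ordered ✗ (env, req, ctr left unused)
linear ✗ (env, req, ctr left unused)
affine ✓ (at most one use each (env, req, val, key, ctr))
relevant ✗ (env, req, ctr left unused)
unrestricted ✓ (type-checks (A -> A) and nothing is barred)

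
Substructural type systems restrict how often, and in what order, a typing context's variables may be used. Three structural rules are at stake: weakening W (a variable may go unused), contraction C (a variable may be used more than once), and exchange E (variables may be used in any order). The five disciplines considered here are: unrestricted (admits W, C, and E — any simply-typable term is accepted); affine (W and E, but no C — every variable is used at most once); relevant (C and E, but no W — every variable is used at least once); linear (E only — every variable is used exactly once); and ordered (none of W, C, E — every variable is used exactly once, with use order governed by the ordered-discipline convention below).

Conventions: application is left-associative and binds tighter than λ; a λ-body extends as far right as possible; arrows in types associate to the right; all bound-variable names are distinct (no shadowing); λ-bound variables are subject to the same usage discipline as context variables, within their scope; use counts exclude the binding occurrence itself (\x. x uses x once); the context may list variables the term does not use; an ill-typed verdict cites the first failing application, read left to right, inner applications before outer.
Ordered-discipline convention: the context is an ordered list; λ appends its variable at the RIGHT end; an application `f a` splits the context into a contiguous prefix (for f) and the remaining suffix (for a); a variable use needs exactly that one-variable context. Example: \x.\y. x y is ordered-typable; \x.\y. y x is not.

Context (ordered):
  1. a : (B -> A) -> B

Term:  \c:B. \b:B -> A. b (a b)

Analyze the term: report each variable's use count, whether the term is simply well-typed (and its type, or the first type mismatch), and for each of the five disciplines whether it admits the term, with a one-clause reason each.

counts: a: 1×, c [bound]: 0×, b [bound]: 2×
uses in reading order: b, a, b
typing: ✓ — B -> (B -> A) -> A
ordered: ✗, b ×2 used more than once (contraction); c never used (weakening)
linear: ✗, b ×2 used more than once (contraction); c never used (weakening)
affine: ✗, b ×2 used more than once (contraction)
relevant: ✗, c never used (weakening)
unrestricted: ✓, typability at B -> (B -> A) -> A is all that's needed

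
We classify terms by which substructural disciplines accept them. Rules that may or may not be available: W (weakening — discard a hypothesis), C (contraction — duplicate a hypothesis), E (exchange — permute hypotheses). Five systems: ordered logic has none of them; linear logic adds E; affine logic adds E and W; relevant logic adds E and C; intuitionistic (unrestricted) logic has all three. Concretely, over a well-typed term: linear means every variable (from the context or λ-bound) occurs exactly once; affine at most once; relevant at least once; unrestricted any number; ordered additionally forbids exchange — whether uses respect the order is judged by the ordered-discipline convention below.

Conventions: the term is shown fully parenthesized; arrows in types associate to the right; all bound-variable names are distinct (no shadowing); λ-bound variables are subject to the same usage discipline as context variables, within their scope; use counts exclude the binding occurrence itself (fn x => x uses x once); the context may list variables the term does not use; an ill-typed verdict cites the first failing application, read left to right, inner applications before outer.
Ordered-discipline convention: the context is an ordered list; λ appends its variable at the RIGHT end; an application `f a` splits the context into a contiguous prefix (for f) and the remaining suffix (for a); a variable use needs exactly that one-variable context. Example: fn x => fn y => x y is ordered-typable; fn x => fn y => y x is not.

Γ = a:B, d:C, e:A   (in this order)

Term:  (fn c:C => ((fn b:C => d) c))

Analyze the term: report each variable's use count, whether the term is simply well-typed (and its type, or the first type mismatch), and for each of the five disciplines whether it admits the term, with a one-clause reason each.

use counts: a=0, d=1, e=0, c (λ-bound)=1, b (λ-bound)=0
order of uses: d, c
typing: ✓ — C → C
ordered: ✗ — unused: a, e, b — weakening required
linear: ✗ — unused: a, e, b — weakening required
affine: ✓ — a, d, e, c, b: no repeats, contraction unneeded
relevant: ✗ — unused: a, e, b — weakening required
unrestricted: ✓ — well-typed at C → C; no restrictions here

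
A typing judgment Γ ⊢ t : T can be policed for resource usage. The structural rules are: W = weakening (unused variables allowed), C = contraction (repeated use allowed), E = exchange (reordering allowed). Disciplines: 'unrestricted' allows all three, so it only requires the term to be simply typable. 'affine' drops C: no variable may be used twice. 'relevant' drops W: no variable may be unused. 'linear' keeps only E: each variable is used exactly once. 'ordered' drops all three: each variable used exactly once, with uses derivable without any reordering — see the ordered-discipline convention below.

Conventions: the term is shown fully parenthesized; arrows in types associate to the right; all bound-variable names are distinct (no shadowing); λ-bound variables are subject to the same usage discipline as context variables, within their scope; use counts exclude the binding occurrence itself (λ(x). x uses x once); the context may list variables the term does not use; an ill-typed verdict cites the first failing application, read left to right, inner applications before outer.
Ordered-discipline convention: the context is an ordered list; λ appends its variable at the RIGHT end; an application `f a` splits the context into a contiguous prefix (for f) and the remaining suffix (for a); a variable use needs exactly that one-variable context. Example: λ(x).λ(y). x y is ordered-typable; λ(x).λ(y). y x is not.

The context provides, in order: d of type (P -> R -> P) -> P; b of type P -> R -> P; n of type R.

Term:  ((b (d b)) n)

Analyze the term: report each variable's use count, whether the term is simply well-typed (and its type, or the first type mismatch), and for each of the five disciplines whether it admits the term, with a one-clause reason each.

use counts: d ×1, b ×2, n ×1
left-to-right use order: b, d, b, n
typing: the term checks, with type P
ordered ✗ (b ×2 used more than once (contraction))
linear ✗ (b ×2 used more than once (contraction))
affine ✗ (b ×2 used more than once (contraction))
relevant ✓ (every one of d, b, n appears)
unrestricted ✓ (simply typable at P; W, C, E all held)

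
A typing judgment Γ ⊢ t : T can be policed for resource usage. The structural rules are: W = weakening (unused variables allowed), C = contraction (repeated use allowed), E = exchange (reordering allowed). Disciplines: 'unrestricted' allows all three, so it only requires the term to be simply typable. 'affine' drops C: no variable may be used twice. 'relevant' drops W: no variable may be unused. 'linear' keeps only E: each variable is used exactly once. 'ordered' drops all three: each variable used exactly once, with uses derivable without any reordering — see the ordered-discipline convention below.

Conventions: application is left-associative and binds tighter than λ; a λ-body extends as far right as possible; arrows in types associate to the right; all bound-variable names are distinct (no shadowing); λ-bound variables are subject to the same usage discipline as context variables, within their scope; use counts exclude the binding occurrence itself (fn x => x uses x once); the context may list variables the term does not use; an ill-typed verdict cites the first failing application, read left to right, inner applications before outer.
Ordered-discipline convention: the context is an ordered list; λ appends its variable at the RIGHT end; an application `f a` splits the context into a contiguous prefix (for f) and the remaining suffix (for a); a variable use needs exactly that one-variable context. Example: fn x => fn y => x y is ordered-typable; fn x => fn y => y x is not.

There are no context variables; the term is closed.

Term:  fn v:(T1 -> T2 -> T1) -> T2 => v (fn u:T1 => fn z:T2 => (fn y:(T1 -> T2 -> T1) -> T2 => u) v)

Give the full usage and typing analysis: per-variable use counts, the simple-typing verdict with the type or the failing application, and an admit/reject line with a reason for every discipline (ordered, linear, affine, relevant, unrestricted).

counts: v (bound) ×2; u (bound) ×1; z (bound) ×0; y (bound) ×0
left-to-right use order: v, u, v
typing: the term checks, with type ((T1 -> T2 -> T1) -> T2) -> T2
ordered: ✗ — uses contraction: v ×2; unused: z, y — weakening required
linear: ✗ — uses contraction: v ×2; unused: z, y — weakening required
affine: ✗ — uses contraction: v ×2
relevant: ✗ — unused: z, y — weakening required
unrestricted: ✓ — well-typed at ((T1 -> T2 -> T1) -> T2) -> T2; no restrictions here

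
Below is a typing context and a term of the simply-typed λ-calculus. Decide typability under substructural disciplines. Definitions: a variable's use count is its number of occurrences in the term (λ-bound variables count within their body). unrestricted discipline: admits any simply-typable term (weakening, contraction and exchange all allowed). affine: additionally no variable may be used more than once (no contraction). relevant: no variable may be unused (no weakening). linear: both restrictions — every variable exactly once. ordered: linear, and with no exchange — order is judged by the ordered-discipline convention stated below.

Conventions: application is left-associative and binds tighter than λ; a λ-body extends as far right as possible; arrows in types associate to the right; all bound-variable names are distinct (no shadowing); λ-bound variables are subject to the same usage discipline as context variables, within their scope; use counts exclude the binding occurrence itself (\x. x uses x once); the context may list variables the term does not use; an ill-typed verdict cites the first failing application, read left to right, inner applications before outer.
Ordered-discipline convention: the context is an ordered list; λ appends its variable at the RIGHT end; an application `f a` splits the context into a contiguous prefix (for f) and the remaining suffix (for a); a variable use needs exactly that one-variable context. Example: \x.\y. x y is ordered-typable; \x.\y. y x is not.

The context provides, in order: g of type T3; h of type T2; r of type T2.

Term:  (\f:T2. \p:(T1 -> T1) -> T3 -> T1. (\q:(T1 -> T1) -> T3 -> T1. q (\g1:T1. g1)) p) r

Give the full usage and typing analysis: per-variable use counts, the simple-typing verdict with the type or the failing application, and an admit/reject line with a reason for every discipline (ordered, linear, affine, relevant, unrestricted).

use counts: g: 0; h: 0; r: 1; f (λ-bound): 0; p (λ-bound): 1; q (λ-bound): 1; g1 (λ-bound): 1
order of uses: q, g1, p, r
typing: ✓ — ((T1 -> T1) -> T3 -> T1) -> T3 -> T1
ordered: ✗ — unused: g, h, f — weakening required
linear: ✗ — unused: g, h, f — weakening required
affine: ✓ — g, h, r, f, p, q, g1: no repeats, contraction unneeded
relevant: ✗ — unused: g, h, f — weakening required
unrestricted: ✓ — type-checks (((T1 -> T1) -> T3 -> T1) -> T3 -> T1) and nothing is barred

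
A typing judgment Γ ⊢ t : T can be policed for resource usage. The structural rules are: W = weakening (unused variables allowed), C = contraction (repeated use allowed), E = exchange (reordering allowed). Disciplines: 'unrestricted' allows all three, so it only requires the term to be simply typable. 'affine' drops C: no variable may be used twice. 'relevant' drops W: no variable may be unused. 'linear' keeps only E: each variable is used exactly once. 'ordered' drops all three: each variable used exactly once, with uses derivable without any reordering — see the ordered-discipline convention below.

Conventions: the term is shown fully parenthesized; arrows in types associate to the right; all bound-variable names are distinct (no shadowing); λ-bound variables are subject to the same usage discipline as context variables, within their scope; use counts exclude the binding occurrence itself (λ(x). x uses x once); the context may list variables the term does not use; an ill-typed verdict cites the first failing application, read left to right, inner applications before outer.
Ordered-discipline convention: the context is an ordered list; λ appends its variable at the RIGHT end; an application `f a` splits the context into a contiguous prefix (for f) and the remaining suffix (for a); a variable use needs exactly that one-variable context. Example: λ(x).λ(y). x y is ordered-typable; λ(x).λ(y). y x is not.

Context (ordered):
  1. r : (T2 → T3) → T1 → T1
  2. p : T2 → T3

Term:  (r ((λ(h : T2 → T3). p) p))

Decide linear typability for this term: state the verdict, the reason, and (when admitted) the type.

no — uses contraction: p ×2; needs weakening: h unused
usage: r=1, p=2, h [bound]=0
use order (left to right): r, p, p
typing: well-typed at T1 → T1
across the five disciplines: ordered ✗ · linear ✗ · affine ✗ · relevant ✗ · unrestricted ✓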